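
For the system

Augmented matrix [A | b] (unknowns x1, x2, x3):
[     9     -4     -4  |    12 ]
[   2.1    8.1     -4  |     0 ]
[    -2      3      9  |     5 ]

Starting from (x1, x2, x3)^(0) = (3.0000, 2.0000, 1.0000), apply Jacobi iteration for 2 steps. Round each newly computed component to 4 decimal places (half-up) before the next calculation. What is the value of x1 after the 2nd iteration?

Iteration 1:
  x1 = (12 - (-4)·2.0000 - (-4)·1.0000) / (9) = 2.6667
  x2 = (0 - (2.1)·3.0000 - (-4)·1.0000) / (8.1) = -0.2840
  x3 = (5 - (-2)·3.0000 - (3)·2.0000) / (9) = 0.5556
Iteration 2:
  x1 = (12 - (-4)·-0.2840 - (-4)·0.5556) / (9) = 1.4540
  x2 = (0 - (2.1)·2.6667 - (-4)·0.5556) / (8.1) = -0.4170
  x3 = (5 - (-2)·2.6667 - (3)·-0.2840) / (9) = 1.2428

1.4540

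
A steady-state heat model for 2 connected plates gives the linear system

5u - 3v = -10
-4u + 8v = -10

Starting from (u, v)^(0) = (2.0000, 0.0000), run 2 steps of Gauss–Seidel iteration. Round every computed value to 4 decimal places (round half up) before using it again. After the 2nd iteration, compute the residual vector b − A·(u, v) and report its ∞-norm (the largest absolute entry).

2.0250

Iteration 1:
  u = (-10 - (-3)·0.0000) / (5) = -2.0000
  v = (-10 - (-4)·-2.0000) / (8) = -2.2500
Iteration 2:
  u = (-10 - (-3)·-2.2500) / (5) = -3.3500
  v = (-10 - (-4)·-3.3500) / (8) = -2.9250
Residual b − A·x = (-2.0250, 0.0000); ∞-norm = 2.0250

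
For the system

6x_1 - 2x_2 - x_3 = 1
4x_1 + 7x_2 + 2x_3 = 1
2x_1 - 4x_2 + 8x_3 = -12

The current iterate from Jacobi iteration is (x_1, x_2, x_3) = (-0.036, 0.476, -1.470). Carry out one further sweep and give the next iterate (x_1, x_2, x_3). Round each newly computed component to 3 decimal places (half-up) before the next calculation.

(0.080, 0.583, -1.253)

One sweep:
  x_1 = (1 - (-2)·0.476 - (-1)·-1.470) / (6) = 0.080
  x_2 = (1 - (4)·-0.036 - (2)·-1.470) / (7) = 0.583
  x_3 = (-12 - (2)·-0.036 - (-4)·0.476) / (8) = -1.253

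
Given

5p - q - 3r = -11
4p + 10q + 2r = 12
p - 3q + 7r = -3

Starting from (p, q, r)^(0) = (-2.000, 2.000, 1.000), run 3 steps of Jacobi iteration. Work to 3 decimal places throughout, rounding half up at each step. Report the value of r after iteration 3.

Iteration 1:
  p = (-11 - (-1)·2.000 - (-3)·1.000) / (5) = -1.200
  q = (12 - (4)·-2.000 - (2)·1.000) / (10) = 1.800
  r = (-3 - (1)·-2.000 - (-3)·2.000) / (7) = 0.714
Iteration 2:
  p = (-11 - (-1)·1.800 - (-3)·0.714) / (5) = -1.412
  q = (12 - (4)·-1.200 - (2)·0.714) / (10) = 1.537
  r = (-3 - (1)·-1.200 - (-3)·1.800) / (7) = 0.514
Iteration 3:
  p = (-11 - (-1)·1.537 - (-3)·0.514) / (5) = -1.584
  q = (12 - (4)·-1.412 - (2)·0.514) / (10) = 1.662
  r = (-3 - (1)·-1.412 - (-3)·1.537) / (7) = 0.432

0.432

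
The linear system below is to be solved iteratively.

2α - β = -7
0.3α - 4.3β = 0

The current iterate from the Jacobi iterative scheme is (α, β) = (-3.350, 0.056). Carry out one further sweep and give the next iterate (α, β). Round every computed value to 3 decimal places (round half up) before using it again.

(-3.472, -0.234)

One sweep:
  α = (-7 - (-1)·0.056) / (2) = -3.472
  β = (0 - (0.3)·-3.350) / (-4.3) = -0.234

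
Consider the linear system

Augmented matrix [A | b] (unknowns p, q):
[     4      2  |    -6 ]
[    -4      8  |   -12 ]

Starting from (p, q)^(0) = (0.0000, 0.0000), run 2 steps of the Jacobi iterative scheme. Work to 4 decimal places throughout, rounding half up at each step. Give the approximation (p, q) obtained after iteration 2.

Iteration 1:
  p = (-6 - (2)·0.0000) / (4) = -1.5000
  q = (-12 - (-4)·0.0000) / (8) = -1.5000
Iteration 2:
  p = (-6 - (2)·-1.5000) / (4) = -0.7500
  q = (-12 - (-4)·-1.5000) / (8) = -2.2500

(-0.7500, -2.2500)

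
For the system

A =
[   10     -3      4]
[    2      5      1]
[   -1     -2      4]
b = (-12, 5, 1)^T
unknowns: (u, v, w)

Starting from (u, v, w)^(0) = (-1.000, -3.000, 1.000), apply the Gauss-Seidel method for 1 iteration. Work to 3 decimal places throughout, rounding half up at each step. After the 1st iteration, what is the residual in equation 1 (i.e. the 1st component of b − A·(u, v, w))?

Iteration 1:
  u = (-12 - (-3)·-3.000 - (4)·1.000) / (10) = -2.500
  v = (5 - (2)·-2.500 - (1)·1.000) / (5) = 1.800
  w = (1 - (-1)·-2.500 - (-2)·1.800) / (4) = 0.525
Residual b − A·x = (16.300, 0.475, 0.000)

16.300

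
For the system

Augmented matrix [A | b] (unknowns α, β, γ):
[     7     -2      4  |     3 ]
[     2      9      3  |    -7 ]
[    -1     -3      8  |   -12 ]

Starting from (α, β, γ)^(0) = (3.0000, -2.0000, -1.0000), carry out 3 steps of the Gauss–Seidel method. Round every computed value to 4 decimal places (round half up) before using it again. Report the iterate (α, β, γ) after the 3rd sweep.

(1.1632, -0.5246, -1.5513)

Iteration 1:
  α = (3 - (-2)·-2.0000 - (4)·-1.0000) / (7) = 0.4286
  β = (-7 - (2)·0.4286 - (3)·-1.0000) / (9) = -0.5397
  γ = (-12 - (-1)·0.4286 - (-3)·-0.5397) / (8) = -1.6488
Iteration 2:
  α = (3 - (-2)·-0.5397 - (4)·-1.6488) / (7) = 1.2165
  β = (-7 - (2)·1.2165 - (3)·-1.6488) / (9) = -0.4985
  γ = (-12 - (-1)·1.2165 - (-3)·-0.4985) / (8) = -1.5349
Iteration 3:
  α = (3 - (-2)·-0.4985 - (4)·-1.5349) / (7) = 1.1632
  β = (-7 - (2)·1.1632 - (3)·-1.5349) / (9) = -0.5246
  γ = (-12 - (-1)·1.1632 - (-3)·-0.5246) / (8) = -1.5513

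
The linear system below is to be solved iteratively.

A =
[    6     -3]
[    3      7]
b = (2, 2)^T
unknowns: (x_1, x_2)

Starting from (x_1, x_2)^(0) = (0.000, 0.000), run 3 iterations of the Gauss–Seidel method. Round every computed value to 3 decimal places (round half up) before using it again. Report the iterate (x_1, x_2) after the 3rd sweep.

Iteration 1:
  x_1 = (2 - (-3)·0.000) / (6) = 0.333
  x_2 = (2 - (3)·0.333) / (7) = 0.143
Iteration 2:
  x_1 = (2 - (-3)·0.143) / (6) = 0.405
  x_2 = (2 - (3)·0.405) / (7) = 0.112
Iteration 3:
  x_1 = (2 - (-3)·0.112) / (6) = 0.389
  x_2 = (2 - (3)·0.389) / (7) = 0.119

(0.389, 0.119)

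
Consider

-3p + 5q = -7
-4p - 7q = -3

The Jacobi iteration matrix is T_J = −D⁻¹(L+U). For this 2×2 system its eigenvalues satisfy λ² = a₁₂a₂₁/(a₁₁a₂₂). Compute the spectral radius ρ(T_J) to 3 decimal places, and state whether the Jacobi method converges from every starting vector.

0.976

a₁₂a₂₁/(a₁₁a₂₂) = (5)·(-4) / ((-3)·(-7)) = -0.952381
ρ = √|-0.952381| = √0.952381 = 0.976
ρ < 1, so Jacobi converges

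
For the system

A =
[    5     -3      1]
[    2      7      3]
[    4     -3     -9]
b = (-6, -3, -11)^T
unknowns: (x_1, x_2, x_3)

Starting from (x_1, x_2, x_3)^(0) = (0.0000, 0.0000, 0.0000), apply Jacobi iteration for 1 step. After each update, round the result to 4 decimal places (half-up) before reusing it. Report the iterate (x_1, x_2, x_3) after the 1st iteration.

Iteration 1:
  x_1 = (-6 - (-3)·0.0000 - (1)·0.0000) / (5) = -1.2000
  x_2 = (-3 - (2)·0.0000 - (3)·0.0000) / (7) = -0.4286
  x_3 = (-11 - (4)·0.0000 - (-3)·0.0000) / (-9) = 1.2222

(-1.2000, -0.4286, 1.2222)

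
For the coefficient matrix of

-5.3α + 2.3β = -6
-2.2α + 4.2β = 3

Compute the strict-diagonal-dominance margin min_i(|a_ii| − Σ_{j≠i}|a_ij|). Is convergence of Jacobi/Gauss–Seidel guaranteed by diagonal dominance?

2

row 1: |-5.3| − (2.3) = 3
row 2: |4.2| − (2.2) = 2
minimum over rows = 2 → strictly diagonally dominant (convergence guaranteed)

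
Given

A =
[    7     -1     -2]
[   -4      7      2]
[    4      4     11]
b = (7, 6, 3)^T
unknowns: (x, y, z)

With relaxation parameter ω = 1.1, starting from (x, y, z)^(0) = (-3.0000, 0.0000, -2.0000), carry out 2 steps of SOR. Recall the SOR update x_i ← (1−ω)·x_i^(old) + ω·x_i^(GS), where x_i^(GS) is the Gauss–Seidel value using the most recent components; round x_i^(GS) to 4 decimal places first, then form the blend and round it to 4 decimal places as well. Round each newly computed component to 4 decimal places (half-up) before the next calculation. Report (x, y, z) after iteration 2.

(1.1476, 1.6570, -0.7587)

Iteration 1:
  x: GS value = (7 - (-1)·0.0000 - (-2)·-2.0000) / (7) = 0.4286;  x ← (1−ω)·-3.0000 + ω·0.4286 = 0.7715
  y: GS value = (6 - (-4)·0.7715 - (2)·-2.0000) / (7) = 1.8694;  y ← (1−ω)·0.0000 + ω·1.8694 = 2.0563
  z: GS value = (3 - (4)·0.7715 - (4)·2.0563) / (11) = -0.7556;  z ← (1−ω)·-2.0000 + ω·-0.7556 = -0.6312
Iteration 2:
  x: GS value = (7 - (-1)·2.0563 - (-2)·-0.6312) / (7) = 1.1134;  x ← (1−ω)·0.7715 + ω·1.1134 = 1.1476
  y: GS value = (6 - (-4)·1.1476 - (2)·-0.6312) / (7) = 1.6933;  y ← (1−ω)·2.0563 + ω·1.6933 = 1.6570
  z: GS value = (3 - (4)·1.1476 - (4)·1.6570) / (11) = -0.7471;  z ← (1−ω)·-0.6312 + ω·-0.7471 = -0.7587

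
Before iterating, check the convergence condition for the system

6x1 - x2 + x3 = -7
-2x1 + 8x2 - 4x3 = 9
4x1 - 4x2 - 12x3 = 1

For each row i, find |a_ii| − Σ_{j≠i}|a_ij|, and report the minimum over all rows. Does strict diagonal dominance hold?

2

row 1: |6| − (1+1) = 4
row 2: |8| − (2+4) = 2
row 3: |-12| − (4+4) = 4
minimum over rows = 2 → strictly diagonally dominant (convergence guaranteed)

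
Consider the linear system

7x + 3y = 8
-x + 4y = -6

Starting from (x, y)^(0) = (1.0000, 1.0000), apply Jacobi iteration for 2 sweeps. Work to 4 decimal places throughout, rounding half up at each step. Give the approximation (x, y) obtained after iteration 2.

(1.6786, -1.3214)

Iteration 1:
  x = (8 - (3)·1.0000) / (7) = 0.7143
  y = (-6 - (-1)·1.0000) / (4) = -1.2500
Iteration 2:
  x = (8 - (3)·-1.2500) / (7) = 1.6786
  y = (-6 - (-1)·0.7143) / (4) = -1.3214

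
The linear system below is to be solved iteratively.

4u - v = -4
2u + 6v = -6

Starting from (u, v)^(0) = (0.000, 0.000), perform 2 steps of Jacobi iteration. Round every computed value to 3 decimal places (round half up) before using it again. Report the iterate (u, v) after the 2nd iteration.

(-1.250, -0.667)

Iteration 1:
  u = (-4 - (-1)·0.000) / (4) = -1.000
  v = (-6 - (2)·0.000) / (6) = -1.000
Iteration 2:
  u = (-4 - (-1)·-1.000) / (4) = -1.250
  v = (-6 - (2)·-1.000) / (6) = -0.667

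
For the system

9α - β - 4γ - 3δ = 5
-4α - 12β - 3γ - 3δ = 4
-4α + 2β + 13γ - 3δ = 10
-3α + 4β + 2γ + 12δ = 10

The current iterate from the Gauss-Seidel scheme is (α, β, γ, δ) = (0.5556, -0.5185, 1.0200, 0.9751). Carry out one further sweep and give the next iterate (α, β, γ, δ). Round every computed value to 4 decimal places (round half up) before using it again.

One sweep:
  α = (5 - (-1)·-0.5185 - (-4)·1.0200 - (-3)·0.9751) / (9) = 1.2763
  β = (4 - (-4)·1.2763 - (-3)·1.0200 - (-3)·0.9751) / (-12) = -1.2575
  γ = (10 - (-4)·1.2763 - (2)·-1.2575 - (-3)·0.9751) / (13) = 1.5804
  δ = (10 - (-3)·1.2763 - (4)·-1.2575 - (2)·1.5804) / (12) = 1.3082

(1.2763, -1.2575, 1.5804, 1.3082)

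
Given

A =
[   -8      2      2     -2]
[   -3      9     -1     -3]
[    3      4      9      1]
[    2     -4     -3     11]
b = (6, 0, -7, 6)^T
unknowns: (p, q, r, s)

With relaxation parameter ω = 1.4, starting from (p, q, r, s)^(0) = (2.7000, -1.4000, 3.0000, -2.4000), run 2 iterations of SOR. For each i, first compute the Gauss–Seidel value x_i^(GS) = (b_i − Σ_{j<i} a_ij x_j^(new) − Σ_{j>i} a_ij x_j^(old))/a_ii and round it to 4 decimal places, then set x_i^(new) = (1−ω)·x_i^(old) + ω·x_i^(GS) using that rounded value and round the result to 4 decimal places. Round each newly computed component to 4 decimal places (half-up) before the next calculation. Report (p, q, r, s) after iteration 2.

Iteration 1:
  p: GS value = (6 - (2)·-1.4000 - (2)·3.0000 - (-2)·-2.4000) / (-8) = 0.2500;  p ← (1−ω)·2.7000 + ω·0.2500 = -0.7300
  q: GS value = (0 - (-3)·-0.7300 - (-1)·3.0000 - (-3)·-2.4000) / (9) = -0.7100;  q ← (1−ω)·-1.4000 + ω·-0.7100 = -0.4340
  r: GS value = (-7 - (3)·-0.7300 - (4)·-0.4340 - (1)·-2.4000) / (9) = -0.0749;  r ← (1−ω)·3.0000 + ω·-0.0749 = -1.3049
  s: GS value = (6 - (2)·-0.7300 - (-4)·-0.4340 - (-3)·-1.3049) / (11) = 0.1645;  s ← (1−ω)·-2.4000 + ω·0.1645 = 1.1903
Iteration 2:
  p: GS value = (6 - (2)·-0.4340 - (2)·-1.3049 - (-2)·1.1903) / (-8) = -1.4823;  p ← (1−ω)·-0.7300 + ω·-1.4823 = -1.7832
  q: GS value = (0 - (-3)·-1.7832 - (-1)·-1.3049 - (-3)·1.1903) / (9) = -0.3426;  q ← (1−ω)·-0.4340 + ω·-0.3426 = -0.3060
  r: GS value = (-7 - (3)·-1.7832 - (4)·-0.3060 - (1)·1.1903) / (9) = -0.1796;  r ← (1−ω)·-1.3049 + ω·-0.1796 = 0.2705
  s: GS value = (6 - (2)·-1.7832 - (-4)·-0.3060 - (-3)·0.2705) / (11) = 0.8322;  s ← (1−ω)·1.1903 + ω·0.8322 = 0.6890

(-1.7832, -0.3060, 0.2705, 0.6890)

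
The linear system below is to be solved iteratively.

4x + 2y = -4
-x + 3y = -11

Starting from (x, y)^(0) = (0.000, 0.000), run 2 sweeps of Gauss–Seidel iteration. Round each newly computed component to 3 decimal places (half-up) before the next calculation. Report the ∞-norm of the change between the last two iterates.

2.000

Iteration 1:
  x = (-4 - (2)·0.000) / (4) = -1.000
  y = (-11 - (-1)·-1.000) / (3) = -4.000
Iteration 2:
  x = (-4 - (2)·-4.000) / (4) = 1.000
  y = (-11 - (-1)·1.000) / (3) = -3.333
Change: (2.000, 0.667) → max |·| = 2.000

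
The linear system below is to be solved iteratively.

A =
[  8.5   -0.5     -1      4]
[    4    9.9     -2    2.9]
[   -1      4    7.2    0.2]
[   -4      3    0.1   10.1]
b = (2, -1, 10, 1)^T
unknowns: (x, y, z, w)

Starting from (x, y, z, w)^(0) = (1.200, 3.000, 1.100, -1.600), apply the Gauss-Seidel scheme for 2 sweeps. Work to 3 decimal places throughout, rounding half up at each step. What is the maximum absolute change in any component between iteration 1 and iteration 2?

1.140

Iteration 1:
  x = (2 - (-0.5)·3.000 - (-1)·1.100 - (4)·-1.600) / (8.5) = 1.294
  y = (-1 - (4)·1.294 - (-2)·1.100 - (2.9)·-1.600) / (9.9) = 0.067
  z = (10 - (-1)·1.294 - (4)·0.067 - (0.2)·-1.600) / (7.2) = 1.576
  w = (1 - (-4)·1.294 - (3)·0.067 - (0.1)·1.576) / (10.1) = 0.576
Iteration 2:
  x = (2 - (-0.5)·0.067 - (-1)·1.576 - (4)·0.576) / (8.5) = 0.154
  y = (-1 - (4)·0.154 - (-2)·1.576 - (2.9)·0.576) / (9.9) = -0.014
  z = (10 - (-1)·0.154 - (4)·-0.014 - (0.2)·0.576) / (7.2) = 1.402
  w = (1 - (-4)·0.154 - (3)·-0.014 - (0.1)·1.402) / (10.1) = 0.150
Change: (-1.140, -0.081, -0.174, -0.426) → max |·| = 1.140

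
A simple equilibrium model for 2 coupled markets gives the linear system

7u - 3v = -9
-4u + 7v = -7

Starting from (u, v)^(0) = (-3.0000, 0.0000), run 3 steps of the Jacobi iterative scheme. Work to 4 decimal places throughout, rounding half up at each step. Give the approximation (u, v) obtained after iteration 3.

(-2.0292, -2.3994)

Iteration 1:
  u = (-9 - (-3)·0.0000) / (7) = -1.2857
  v = (-7 - (-4)·-3.0000) / (7) = -2.7143
Iteration 2:
  u = (-9 - (-3)·-2.7143) / (7) = -2.4490
  v = (-7 - (-4)·-1.2857) / (7) = -1.7347
Iteration 3:
  u = (-9 - (-3)·-1.7347) / (7) = -2.0292
  v = (-7 - (-4)·-2.4490) / (7) = -2.3994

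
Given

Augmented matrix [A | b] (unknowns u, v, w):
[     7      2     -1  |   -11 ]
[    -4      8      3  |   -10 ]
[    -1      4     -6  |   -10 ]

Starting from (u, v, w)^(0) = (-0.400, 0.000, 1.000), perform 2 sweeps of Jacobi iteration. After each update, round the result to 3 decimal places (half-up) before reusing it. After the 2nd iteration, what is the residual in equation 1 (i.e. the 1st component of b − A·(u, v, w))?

Iteration 1:
  u = (-11 - (2)·0.000 - (-1)·1.000) / (7) = -1.429
  v = (-10 - (-4)·-0.400 - (3)·1.000) / (8) = -1.825
  w = (-10 - (-1)·-0.400 - (4)·0.000) / (-6) = 1.733
Iteration 2:
  u = (-11 - (2)·-1.825 - (-1)·1.733) / (7) = -0.802
  v = (-10 - (-4)·-1.429 - (3)·1.733) / (8) = -2.614
  w = (-10 - (-1)·-1.429 - (4)·-1.825) / (-6) = 0.688
Residual b − A·x = (0.530, 5.640, 3.782)

0.530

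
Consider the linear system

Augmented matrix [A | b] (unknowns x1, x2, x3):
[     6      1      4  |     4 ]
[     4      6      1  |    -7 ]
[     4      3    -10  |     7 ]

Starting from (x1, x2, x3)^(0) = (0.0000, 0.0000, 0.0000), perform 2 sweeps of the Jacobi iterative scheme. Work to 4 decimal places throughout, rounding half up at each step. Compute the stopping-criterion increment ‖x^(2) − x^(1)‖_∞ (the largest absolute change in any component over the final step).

0.6611

Iteration 1:
  x1 = (4 - (1)·0.0000 - (4)·0.0000) / (6) = 0.6667
  x2 = (-7 - (4)·0.0000 - (1)·0.0000) / (6) = -1.1667
  x3 = (7 - (4)·0.0000 - (3)·0.0000) / (-10) = -0.7000
Iteration 2:
  x1 = (4 - (1)·-1.1667 - (4)·-0.7000) / (6) = 1.3278
  x2 = (-7 - (4)·0.6667 - (1)·-0.7000) / (6) = -1.4945
  x3 = (7 - (4)·0.6667 - (3)·-1.1667) / (-10) = -0.7833
Change: (0.6611, -0.3278, -0.0833) → max |·| = 0.6611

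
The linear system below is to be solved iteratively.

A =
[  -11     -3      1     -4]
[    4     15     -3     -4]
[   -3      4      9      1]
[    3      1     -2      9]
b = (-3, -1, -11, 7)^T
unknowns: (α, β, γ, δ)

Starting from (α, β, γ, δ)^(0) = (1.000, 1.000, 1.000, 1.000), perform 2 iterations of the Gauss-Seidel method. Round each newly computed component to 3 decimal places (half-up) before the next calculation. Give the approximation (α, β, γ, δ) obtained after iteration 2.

(-0.170, -0.228, -1.228, 0.587)

Iteration 1:
  α = (-3 - (-3)·1.000 - (1)·1.000 - (-4)·1.000) / (-11) = -0.273
  β = (-1 - (4)·-0.273 - (-3)·1.000 - (-4)·1.000) / (15) = 0.473
  γ = (-11 - (-3)·-0.273 - (4)·0.473 - (1)·1.000) / (9) = -1.635
  δ = (7 - (3)·-0.273 - (1)·0.473 - (-2)·-1.635) / (9) = 0.453
Iteration 2:
  α = (-3 - (-3)·0.473 - (1)·-1.635 - (-4)·0.453) / (-11) = -0.170
  β = (-1 - (4)·-0.170 - (-3)·-1.635 - (-4)·0.453) / (15) = -0.228
  γ = (-11 - (-3)·-0.170 - (4)·-0.228 - (1)·0.453) / (9) = -1.228
  δ = (7 - (3)·-0.170 - (1)·-0.228 - (-2)·-1.228) / (9) = 0.587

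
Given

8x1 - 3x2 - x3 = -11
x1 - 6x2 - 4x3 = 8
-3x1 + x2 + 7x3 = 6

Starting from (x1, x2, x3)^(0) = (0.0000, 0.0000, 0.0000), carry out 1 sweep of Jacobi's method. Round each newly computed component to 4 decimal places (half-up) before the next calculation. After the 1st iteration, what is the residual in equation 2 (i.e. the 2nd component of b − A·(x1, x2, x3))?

4.8036

Iteration 1:
  x1 = (-11 - (-3)·0.0000 - (-1)·0.0000) / (8) = -1.3750
  x2 = (8 - (1)·0.0000 - (-4)·0.0000) / (-6) = -1.3333
  x3 = (6 - (-3)·0.0000 - (1)·0.0000) / (7) = 0.8571
Residual b − A·x = (-3.1428, 4.8036, -2.7914)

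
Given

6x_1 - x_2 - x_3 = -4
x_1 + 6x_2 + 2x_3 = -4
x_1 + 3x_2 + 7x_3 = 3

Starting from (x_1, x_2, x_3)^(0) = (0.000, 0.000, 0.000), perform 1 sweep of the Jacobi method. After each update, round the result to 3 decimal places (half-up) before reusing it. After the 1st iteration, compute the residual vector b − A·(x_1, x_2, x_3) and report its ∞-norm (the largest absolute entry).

2.665

Iteration 1:
  x_1 = (-4 - (-1)·0.000 - (-1)·0.000) / (6) = -0.667
  x_2 = (-4 - (1)·0.000 - (2)·0.000) / (6) = -0.667
  x_3 = (3 - (1)·0.000 - (3)·0.000) / (7) = 0.429
Residual b − A·x = (-0.236, -0.189, 2.665); ∞-norm = 2.665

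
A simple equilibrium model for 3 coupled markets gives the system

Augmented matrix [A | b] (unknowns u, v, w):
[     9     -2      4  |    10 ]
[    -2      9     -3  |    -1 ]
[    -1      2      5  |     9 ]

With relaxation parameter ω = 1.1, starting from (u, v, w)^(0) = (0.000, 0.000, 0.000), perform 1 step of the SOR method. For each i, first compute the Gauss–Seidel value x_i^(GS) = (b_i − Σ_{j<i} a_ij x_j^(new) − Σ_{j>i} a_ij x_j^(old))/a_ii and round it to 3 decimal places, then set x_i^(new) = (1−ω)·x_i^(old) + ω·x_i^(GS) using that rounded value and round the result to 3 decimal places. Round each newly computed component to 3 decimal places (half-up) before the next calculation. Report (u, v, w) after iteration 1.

Iteration 1:
  u: GS value = (10 - (-2)·0.000 - (4)·0.000) / (9) = 1.111;  u ← (1−ω)·0.000 + ω·1.111 = 1.222
  v: GS value = (-1 - (-2)·1.222 - (-3)·0.000) / (9) = 0.160;  v ← (1−ω)·0.000 + ω·0.160 = 0.176
  w: GS value = (9 - (-1)·1.222 - (2)·0.176) / (5) = 1.974;  w ← (1−ω)·0.000 + ω·1.974 = 2.171

(1.222, 0.176, 2.171)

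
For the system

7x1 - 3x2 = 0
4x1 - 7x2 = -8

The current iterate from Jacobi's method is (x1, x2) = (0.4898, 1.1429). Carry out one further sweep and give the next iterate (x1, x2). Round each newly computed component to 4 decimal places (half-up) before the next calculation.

(0.4898, 1.4227)

One sweep:
  x1 = (0 - (-3)·1.1429) / (7) = 0.4898
  x2 = (-8 - (4)·0.4898) / (-7) = 1.4227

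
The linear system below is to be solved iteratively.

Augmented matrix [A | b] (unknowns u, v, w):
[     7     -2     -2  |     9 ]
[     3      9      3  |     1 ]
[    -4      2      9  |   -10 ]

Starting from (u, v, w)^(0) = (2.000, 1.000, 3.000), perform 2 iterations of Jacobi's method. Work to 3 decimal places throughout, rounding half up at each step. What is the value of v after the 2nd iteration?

-0.551

Iteration 1:
  u = (9 - (-2)·1.000 - (-2)·3.000) / (7) = 2.429
  v = (1 - (3)·2.000 - (3)·3.000) / (9) = -1.556
  w = (-10 - (-4)·2.000 - (2)·1.000) / (9) = -0.444
Iteration 2:
  u = (9 - (-2)·-1.556 - (-2)·-0.444) / (7) = 0.714
  v = (1 - (3)·2.429 - (3)·-0.444) / (9) = -0.551
  w = (-10 - (-4)·2.429 - (2)·-1.556) / (9) = 0.314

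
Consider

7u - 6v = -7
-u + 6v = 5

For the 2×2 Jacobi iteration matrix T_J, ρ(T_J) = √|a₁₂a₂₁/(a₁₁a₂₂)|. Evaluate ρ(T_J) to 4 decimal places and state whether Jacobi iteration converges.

a₁₂a₂₁/(a₁₁a₂₂) = (-6)·(-1) / ((7)·(6)) = 0.142857
ρ = √|0.142857| = √0.142857 = 0.3780
ρ < 1, so Jacobi converges

0.3780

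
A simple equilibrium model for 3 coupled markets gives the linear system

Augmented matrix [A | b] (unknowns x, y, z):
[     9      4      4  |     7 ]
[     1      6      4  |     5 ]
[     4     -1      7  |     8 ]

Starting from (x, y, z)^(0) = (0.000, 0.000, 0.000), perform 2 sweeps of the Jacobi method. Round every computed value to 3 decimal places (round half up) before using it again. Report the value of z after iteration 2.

0.817

Iteration 1:
  x = (7 - (4)·0.000 - (4)·0.000) / (9) = 0.778
  y = (5 - (1)·0.000 - (4)·0.000) / (6) = 0.833
  z = (8 - (4)·0.000 - (-1)·0.000) / (7) = 1.143
Iteration 2:
  x = (7 - (4)·0.833 - (4)·1.143) / (9) = -0.100
  y = (5 - (1)·0.778 - (4)·1.143) / (6) = -0.058
  z = (8 - (4)·0.778 - (-1)·0.833) / (7) = 0.817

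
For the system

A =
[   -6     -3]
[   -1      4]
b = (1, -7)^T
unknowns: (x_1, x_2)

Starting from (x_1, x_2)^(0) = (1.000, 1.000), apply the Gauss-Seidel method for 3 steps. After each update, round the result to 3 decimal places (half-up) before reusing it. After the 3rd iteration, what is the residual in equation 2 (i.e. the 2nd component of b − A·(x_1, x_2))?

0.001

Iteration 1:
  x_1 = (1 - (-3)·1.000) / (-6) = -0.667
  x_2 = (-7 - (-1)·-0.667) / (4) = -1.917
Iteration 2:
  x_1 = (1 - (-3)·-1.917) / (-6) = 0.792
  x_2 = (-7 - (-1)·0.792) / (4) = -1.552
Iteration 3:
  x_1 = (1 - (-3)·-1.552) / (-6) = 0.609
  x_2 = (-7 - (-1)·0.609) / (4) = -1.598
Residual b − A·x = (-0.140, 0.001)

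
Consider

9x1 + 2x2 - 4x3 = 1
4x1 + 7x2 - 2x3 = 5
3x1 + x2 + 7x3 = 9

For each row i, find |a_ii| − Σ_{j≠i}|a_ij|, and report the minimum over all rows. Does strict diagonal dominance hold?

1

row 1: |9| − (2+4) = 3
row 2: |7| − (4+2) = 1
row 3: |7| − (3+1) = 3
minimum over rows = 1 → strictly diagonally dominant (convergence guaranteed)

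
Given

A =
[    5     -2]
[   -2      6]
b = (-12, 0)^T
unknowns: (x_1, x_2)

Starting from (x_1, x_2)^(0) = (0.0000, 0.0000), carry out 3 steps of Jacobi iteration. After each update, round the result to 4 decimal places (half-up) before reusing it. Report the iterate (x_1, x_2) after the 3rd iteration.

Iteration 1:
  x_1 = (-12 - (-2)·0.0000) / (5) = -2.4000
  x_2 = (0 - (-2)·0.0000) / (6) = 0.0000
Iteration 2:
  x_1 = (-12 - (-2)·0.0000) / (5) = -2.4000
  x_2 = (0 - (-2)·-2.4000) / (6) = -0.8000
Iteration 3:
  x_1 = (-12 - (-2)·-0.8000) / (5) = -2.7200
  x_2 = (0 - (-2)·-2.4000) / (6) = -0.8000

(-2.7200, -0.8000)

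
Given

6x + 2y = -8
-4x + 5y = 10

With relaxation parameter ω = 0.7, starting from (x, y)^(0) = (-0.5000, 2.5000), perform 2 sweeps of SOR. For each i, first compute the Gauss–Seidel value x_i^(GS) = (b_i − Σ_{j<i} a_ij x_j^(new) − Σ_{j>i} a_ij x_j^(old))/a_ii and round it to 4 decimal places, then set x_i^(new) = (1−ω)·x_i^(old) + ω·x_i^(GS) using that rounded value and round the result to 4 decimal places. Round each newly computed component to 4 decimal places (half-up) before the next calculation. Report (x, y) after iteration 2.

Iteration 1:
  x: GS value = (-8 - (2)·2.5000) / (6) = -2.1667;  x ← (1−ω)·-0.5000 + ω·-2.1667 = -1.6667
  y: GS value = (10 - (-4)·-1.6667) / (5) = 0.6666;  y ← (1−ω)·2.5000 + ω·0.6666 = 1.2166
Iteration 2:
  x: GS value = (-8 - (2)·1.2166) / (6) = -1.7389;  x ← (1−ω)·-1.6667 + ω·-1.7389 = -1.7172
  y: GS value = (10 - (-4)·-1.7172) / (5) = 0.6262;  y ← (1−ω)·1.2166 + ω·0.6262 = 0.8033

(-1.7172, 0.8033)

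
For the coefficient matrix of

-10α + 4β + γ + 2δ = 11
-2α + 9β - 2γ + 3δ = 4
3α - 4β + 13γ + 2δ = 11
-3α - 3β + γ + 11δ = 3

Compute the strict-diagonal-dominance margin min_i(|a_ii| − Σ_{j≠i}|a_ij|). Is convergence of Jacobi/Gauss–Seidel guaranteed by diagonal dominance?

2

row 1: |-10| − (4+1+2) = 3
row 2: |9| − (2+2+3) = 2
row 3: |13| − (3+4+2) = 4
row 4: |11| − (3+3+1) = 4
minimum over rows = 2 → strictly diagonally dominant (convergence guaranteed)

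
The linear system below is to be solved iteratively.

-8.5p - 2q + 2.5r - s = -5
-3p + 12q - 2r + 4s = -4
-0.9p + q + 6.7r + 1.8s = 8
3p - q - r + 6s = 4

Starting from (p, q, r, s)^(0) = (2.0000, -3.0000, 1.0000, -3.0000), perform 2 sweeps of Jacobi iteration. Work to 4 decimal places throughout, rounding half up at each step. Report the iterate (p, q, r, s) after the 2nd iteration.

Iteration 1:
  p = (-5 - (-2)·-3.0000 - (2.5)·1.0000 - (-1)·-3.0000) / (-8.5) = 1.9412
  q = (-4 - (-3)·2.0000 - (-2)·1.0000 - (4)·-3.0000) / (12) = 1.3333
  r = (8 - (-0.9)·2.0000 - (1)·-3.0000 - (1.8)·-3.0000) / (6.7) = 2.7164
  s = (4 - (3)·2.0000 - (-1)·-3.0000 - (-1)·1.0000) / (6) = -0.6667
Iteration 2:
  p = (-5 - (-2)·1.3333 - (2.5)·2.7164 - (-1)·-0.6667) / (-8.5) = 1.1519
  q = (-4 - (-3)·1.9412 - (-2)·2.7164 - (4)·-0.6667) / (12) = 0.8269
  r = (8 - (-0.9)·1.9412 - (1)·1.3333 - (1.8)·-0.6667) / (6.7) = 1.4349
  s = (4 - (3)·1.9412 - (-1)·1.3333 - (-1)·2.7164) / (6) = 0.3710

(1.1519, 0.8269, 1.4349, 0.3710)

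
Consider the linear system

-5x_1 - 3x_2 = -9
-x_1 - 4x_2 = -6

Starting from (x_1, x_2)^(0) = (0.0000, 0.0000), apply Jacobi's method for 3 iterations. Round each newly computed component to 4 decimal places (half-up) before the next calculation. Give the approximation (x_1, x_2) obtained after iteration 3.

Iteration 1:
  x_1 = (-9 - (-3)·0.0000) / (-5) = 1.8000
  x_2 = (-6 - (-1)·0.0000) / (-4) = 1.5000
Iteration 2:
  x_1 = (-9 - (-3)·1.5000) / (-5) = 0.9000
  x_2 = (-6 - (-1)·1.8000) / (-4) = 1.0500
Iteration 3:
  x_1 = (-9 - (-3)·1.0500) / (-5) = 1.1700
  x_2 = (-6 - (-1)·0.9000) / (-4) = 1.2750

(1.1700, 1.2750)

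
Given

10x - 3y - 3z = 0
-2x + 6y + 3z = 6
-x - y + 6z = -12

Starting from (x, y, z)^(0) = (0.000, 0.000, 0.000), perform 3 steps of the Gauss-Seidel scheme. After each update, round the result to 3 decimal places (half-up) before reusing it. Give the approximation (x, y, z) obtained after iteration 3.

Iteration 1:
  x = (0 - (-3)·0.000 - (-3)·0.000) / (10) = 0.000
  y = (6 - (-2)·0.000 - (3)·0.000) / (6) = 1.000
  z = (-12 - (-1)·0.000 - (-1)·1.000) / (6) = -1.833
Iteration 2:
  x = (0 - (-3)·1.000 - (-3)·-1.833) / (10) = -0.250
  y = (6 - (-2)·-0.250 - (3)·-1.833) / (6) = 1.833
  z = (-12 - (-1)·-0.250 - (-1)·1.833) / (6) = -1.736
Iteration 3:
  x = (0 - (-3)·1.833 - (-3)·-1.736) / (10) = 0.029
  y = (6 - (-2)·0.029 - (3)·-1.736) / (6) = 1.878
  z = (-12 - (-1)·0.029 - (-1)·1.878) / (6) = -1.682

(0.029, 1.878, -1.682)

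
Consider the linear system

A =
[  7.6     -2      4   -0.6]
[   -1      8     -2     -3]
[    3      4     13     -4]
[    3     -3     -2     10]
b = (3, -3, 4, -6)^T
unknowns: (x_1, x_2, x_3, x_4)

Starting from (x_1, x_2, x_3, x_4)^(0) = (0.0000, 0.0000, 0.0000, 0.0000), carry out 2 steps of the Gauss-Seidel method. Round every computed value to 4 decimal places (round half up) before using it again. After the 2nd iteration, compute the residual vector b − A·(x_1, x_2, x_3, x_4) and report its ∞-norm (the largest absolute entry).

Iteration 1:
  x_1 = (3 - (-2)·0.0000 - (4)·0.0000 - (-0.6)·0.0000) / (7.6) = 0.3947
  x_2 = (-3 - (-1)·0.3947 - (-2)·0.0000 - (-3)·0.0000) / (8) = -0.3257
  x_3 = (4 - (3)·0.3947 - (4)·-0.3257 - (-4)·0.0000) / (13) = 0.3168
  x_4 = (-6 - (3)·0.3947 - (-3)·-0.3257 - (-2)·0.3168) / (10) = -0.7528
Iteration 2:
  x_1 = (3 - (-2)·-0.3257 - (4)·0.3168 - (-0.6)·-0.7528) / (7.6) = 0.0829
  x_2 = (-3 - (-1)·0.0829 - (-2)·0.3168 - (-3)·-0.7528) / (8) = -0.5677
  x_3 = (4 - (3)·0.0829 - (4)·-0.5677 - (-4)·-0.7528) / (13) = 0.2316
  x_4 = (-6 - (3)·0.0829 - (-3)·-0.5677 - (-2)·0.2316) / (10) = -0.7489
Residual b − A·x = (-0.1412, -0.1590, 0.0157, 0.0004); ∞-norm = 0.1590

0.1590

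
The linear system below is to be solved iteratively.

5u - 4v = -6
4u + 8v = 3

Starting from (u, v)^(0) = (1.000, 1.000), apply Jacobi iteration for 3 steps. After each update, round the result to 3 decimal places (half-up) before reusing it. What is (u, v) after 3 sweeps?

(-0.740, 1.025)

Iteration 1:
  u = (-6 - (-4)·1.000) / (5) = -0.400
  v = (3 - (4)·1.000) / (8) = -0.125
Iteration 2:
  u = (-6 - (-4)·-0.125) / (5) = -1.300
  v = (3 - (4)·-0.400) / (8) = 0.575
Iteration 3:
  u = (-6 - (-4)·0.575) / (5) = -0.740
  v = (3 - (4)·-1.300) / (8) = 1.025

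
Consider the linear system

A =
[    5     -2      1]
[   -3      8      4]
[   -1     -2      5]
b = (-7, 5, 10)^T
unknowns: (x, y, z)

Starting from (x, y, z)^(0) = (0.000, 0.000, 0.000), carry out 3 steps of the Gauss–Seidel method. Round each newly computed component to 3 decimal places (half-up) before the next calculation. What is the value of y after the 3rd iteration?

-0.782

Iteration 1:
  x = (-7 - (-2)·0.000 - (1)·0.000) / (5) = -1.400
  y = (5 - (-3)·-1.400 - (4)·0.000) / (8) = 0.100
  z = (10 - (-1)·-1.400 - (-2)·0.100) / (5) = 1.760
Iteration 2:
  x = (-7 - (-2)·0.100 - (1)·1.760) / (5) = -1.712
  y = (5 - (-3)·-1.712 - (4)·1.760) / (8) = -0.897
  z = (10 - (-1)·-1.712 - (-2)·-0.897) / (5) = 1.299
Iteration 3:
  x = (-7 - (-2)·-0.897 - (1)·1.299) / (5) = -2.019
  y = (5 - (-3)·-2.019 - (4)·1.299) / (8) = -0.782
  z = (10 - (-1)·-2.019 - (-2)·-0.782) / (5) = 1.283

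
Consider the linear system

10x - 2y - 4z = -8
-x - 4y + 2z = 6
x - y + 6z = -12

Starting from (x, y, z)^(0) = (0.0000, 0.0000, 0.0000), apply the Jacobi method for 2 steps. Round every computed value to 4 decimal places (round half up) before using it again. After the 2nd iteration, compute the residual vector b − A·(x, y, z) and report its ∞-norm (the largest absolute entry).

Iteration 1:
  x = (-8 - (-2)·0.0000 - (-4)·0.0000) / (10) = -0.8000
  y = (6 - (-1)·0.0000 - (2)·0.0000) / (-4) = -1.5000
  z = (-12 - (1)·0.0000 - (-1)·0.0000) / (6) = -2.0000
Iteration 2:
  x = (-8 - (-2)·-1.5000 - (-4)·-2.0000) / (10) = -1.9000
  y = (6 - (-1)·-0.8000 - (2)·-2.0000) / (-4) = -2.3000
  z = (-12 - (1)·-0.8000 - (-1)·-1.5000) / (6) = -2.1167
Residual b − A·x = (-2.0668, -0.8666, 0.3002); ∞-norm = 2.0668

2.0668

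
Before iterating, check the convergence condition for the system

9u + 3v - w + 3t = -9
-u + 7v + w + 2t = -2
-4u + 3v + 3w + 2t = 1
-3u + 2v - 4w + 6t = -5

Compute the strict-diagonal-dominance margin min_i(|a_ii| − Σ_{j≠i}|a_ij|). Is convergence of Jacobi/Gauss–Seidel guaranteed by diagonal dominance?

row 1: |9| − (3+1+3) = 2
row 2: |7| − (1+1+2) = 3
row 3: |3| − (4+3+2) = -6
row 4: |6| − (3+2+4) = -3
minimum over rows = -6 → not strictly diagonally dominant

-6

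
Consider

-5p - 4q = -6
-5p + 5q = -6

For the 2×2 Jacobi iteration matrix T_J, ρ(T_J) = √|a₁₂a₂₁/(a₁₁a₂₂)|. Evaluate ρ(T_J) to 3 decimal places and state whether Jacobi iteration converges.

a₁₂a₂₁/(a₁₁a₂₂) = (-4)·(-5) / ((-5)·(5)) = -0.800000
ρ = √|-0.800000| = √0.800000 = 0.894
ρ < 1, so Jacobi converges

0.894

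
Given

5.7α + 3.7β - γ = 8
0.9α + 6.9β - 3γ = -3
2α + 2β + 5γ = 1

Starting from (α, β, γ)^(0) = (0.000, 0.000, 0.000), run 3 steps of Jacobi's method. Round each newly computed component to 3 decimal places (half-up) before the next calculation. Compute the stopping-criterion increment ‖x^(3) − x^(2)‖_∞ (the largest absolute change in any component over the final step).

Iteration 1:
  α = (8 - (3.7)·0.000 - (-1)·0.000) / (5.7) = 1.404
  β = (-3 - (0.9)·0.000 - (-3)·0.000) / (6.9) = -0.435
  γ = (1 - (2)·0.000 - (2)·0.000) / (5) = 0.200
Iteration 2:
  α = (8 - (3.7)·-0.435 - (-1)·0.200) / (5.7) = 1.721
  β = (-3 - (0.9)·1.404 - (-3)·0.200) / (6.9) = -0.531
  γ = (1 - (2)·1.404 - (2)·-0.435) / (5) = -0.188
Iteration 3:
  α = (8 - (3.7)·-0.531 - (-1)·-0.188) / (5.7) = 1.715
  β = (-3 - (0.9)·1.721 - (-3)·-0.188) / (6.9) = -0.741
  γ = (1 - (2)·1.721 - (2)·-0.531) / (5) = -0.276
Change: (-0.006, -0.210, -0.088) → max |·| = 0.210

0.210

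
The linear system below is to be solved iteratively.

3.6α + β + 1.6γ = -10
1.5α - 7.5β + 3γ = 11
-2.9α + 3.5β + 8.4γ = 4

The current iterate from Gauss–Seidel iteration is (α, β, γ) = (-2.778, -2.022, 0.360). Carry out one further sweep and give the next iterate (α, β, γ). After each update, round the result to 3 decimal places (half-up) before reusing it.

One sweep:
  α = (-10 - (1)·-2.022 - (1.6)·0.360) / (3.6) = -2.376
  β = (11 - (1.5)·-2.376 - (3)·0.360) / (-7.5) = -1.798
  γ = (4 - (-2.9)·-2.376 - (3.5)·-1.798) / (8.4) = 0.405

(-2.376, -1.798, 0.405)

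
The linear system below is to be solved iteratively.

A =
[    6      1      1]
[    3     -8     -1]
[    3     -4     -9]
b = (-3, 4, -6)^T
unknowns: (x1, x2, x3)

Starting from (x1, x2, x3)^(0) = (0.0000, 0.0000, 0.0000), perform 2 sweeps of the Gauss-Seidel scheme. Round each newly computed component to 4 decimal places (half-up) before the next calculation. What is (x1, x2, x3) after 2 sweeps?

Iteration 1:
  x1 = (-3 - (1)·0.0000 - (1)·0.0000) / (6) = -0.5000
  x2 = (4 - (3)·-0.5000 - (-1)·0.0000) / (-8) = -0.6875
  x3 = (-6 - (3)·-0.5000 - (-4)·-0.6875) / (-9) = 0.8056
Iteration 2:
  x1 = (-3 - (1)·-0.6875 - (1)·0.8056) / (6) = -0.5197
  x2 = (4 - (3)·-0.5197 - (-1)·0.8056) / (-8) = -0.7956
  x3 = (-6 - (3)·-0.5197 - (-4)·-0.7956) / (-9) = 0.8470

(-0.5197, -0.7956, 0.8470)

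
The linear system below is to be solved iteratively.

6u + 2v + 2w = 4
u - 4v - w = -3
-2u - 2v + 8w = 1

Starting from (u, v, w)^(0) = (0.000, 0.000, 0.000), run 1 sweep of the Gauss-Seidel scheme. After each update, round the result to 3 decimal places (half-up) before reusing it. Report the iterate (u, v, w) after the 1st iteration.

Iteration 1:
  u = (4 - (2)·0.000 - (2)·0.000) / (6) = 0.667
  v = (-3 - (1)·0.667 - (-1)·0.000) / (-4) = 0.917
  w = (1 - (-2)·0.667 - (-2)·0.917) / (8) = 0.521

(0.667, 0.917, 0.521)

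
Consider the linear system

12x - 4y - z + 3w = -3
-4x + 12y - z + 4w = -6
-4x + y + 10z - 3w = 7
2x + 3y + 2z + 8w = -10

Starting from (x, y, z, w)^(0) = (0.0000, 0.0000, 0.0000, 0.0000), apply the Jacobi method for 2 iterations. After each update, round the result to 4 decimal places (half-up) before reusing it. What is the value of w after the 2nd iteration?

Iteration 1:
  x = (-3 - (-4)·0.0000 - (-1)·0.0000 - (3)·0.0000) / (12) = -0.2500
  y = (-6 - (-4)·0.0000 - (-1)·0.0000 - (4)·0.0000) / (12) = -0.5000
  z = (7 - (-4)·0.0000 - (1)·0.0000 - (-3)·0.0000) / (10) = 0.7000
  w = (-10 - (2)·0.0000 - (3)·0.0000 - (2)·0.0000) / (8) = -1.2500
Iteration 2:
  x = (-3 - (-4)·-0.5000 - (-1)·0.7000 - (3)·-1.2500) / (12) = -0.0458
  y = (-6 - (-4)·-0.2500 - (-1)·0.7000 - (4)·-1.2500) / (12) = -0.1083
  z = (7 - (-4)·-0.2500 - (1)·-0.5000 - (-3)·-1.2500) / (10) = 0.2750
  w = (-10 - (2)·-0.2500 - (3)·-0.5000 - (2)·0.7000) / (8) = -1.1750

-1.1750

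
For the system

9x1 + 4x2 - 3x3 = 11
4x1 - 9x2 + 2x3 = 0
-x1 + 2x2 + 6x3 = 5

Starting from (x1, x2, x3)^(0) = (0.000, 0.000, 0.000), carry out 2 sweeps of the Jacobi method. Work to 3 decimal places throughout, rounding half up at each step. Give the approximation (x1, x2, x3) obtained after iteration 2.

Iteration 1:
  x1 = (11 - (4)·0.000 - (-3)·0.000) / (9) = 1.222
  x2 = (0 - (4)·0.000 - (2)·0.000) / (-9) = 0.000
  x3 = (5 - (-1)·0.000 - (2)·0.000) / (6) = 0.833
Iteration 2:
  x1 = (11 - (4)·0.000 - (-3)·0.833) / (9) = 1.500
  x2 = (0 - (4)·1.222 - (2)·0.833) / (-9) = 0.728
  x3 = (5 - (-1)·1.222 - (2)·0.000) / (6) = 1.037

(1.500, 0.728, 1.037)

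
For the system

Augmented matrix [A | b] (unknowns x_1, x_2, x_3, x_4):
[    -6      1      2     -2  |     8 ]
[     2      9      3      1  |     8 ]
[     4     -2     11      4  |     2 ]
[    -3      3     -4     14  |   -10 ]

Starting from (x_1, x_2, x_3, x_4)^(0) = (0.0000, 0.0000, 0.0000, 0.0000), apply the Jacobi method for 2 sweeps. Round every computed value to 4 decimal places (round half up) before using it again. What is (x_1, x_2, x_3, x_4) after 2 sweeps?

(-0.8865, 1.2039, 1.0880, -1.1385)

Iteration 1:
  x_1 = (8 - (1)·0.0000 - (2)·0.0000 - (-2)·0.0000) / (-6) = -1.3333
  x_2 = (8 - (2)·0.0000 - (3)·0.0000 - (1)·0.0000) / (9) = 0.8889
  x_3 = (2 - (4)·0.0000 - (-2)·0.0000 - (4)·0.0000) / (11) = 0.1818
  x_4 = (-10 - (-3)·0.0000 - (3)·0.0000 - (-4)·0.0000) / (14) = -0.7143
Iteration 2:
  x_1 = (8 - (1)·0.8889 - (2)·0.1818 - (-2)·-0.7143) / (-6) = -0.8865
  x_2 = (8 - (2)·-1.3333 - (3)·0.1818 - (1)·-0.7143) / (9) = 1.2039
  x_3 = (2 - (4)·-1.3333 - (-2)·0.8889 - (4)·-0.7143) / (11) = 1.0880
  x_4 = (-10 - (-3)·-1.3333 - (3)·0.8889 - (-4)·0.1818) / (14) = -1.1385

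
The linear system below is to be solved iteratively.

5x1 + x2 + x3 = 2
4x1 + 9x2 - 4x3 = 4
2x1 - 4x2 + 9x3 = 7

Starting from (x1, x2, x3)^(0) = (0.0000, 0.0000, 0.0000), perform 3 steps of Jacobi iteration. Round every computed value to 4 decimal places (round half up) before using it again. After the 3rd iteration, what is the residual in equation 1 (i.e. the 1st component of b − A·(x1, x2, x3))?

-0.2856

Iteration 1:
  x1 = (2 - (1)·0.0000 - (1)·0.0000) / (5) = 0.4000
  x2 = (4 - (4)·0.0000 - (-4)·0.0000) / (9) = 0.4444
  x3 = (7 - (2)·0.0000 - (-4)·0.0000) / (9) = 0.7778
Iteration 2:
  x1 = (2 - (1)·0.4444 - (1)·0.7778) / (5) = 0.1556
  x2 = (4 - (4)·0.4000 - (-4)·0.7778) / (9) = 0.6124
  x3 = (7 - (2)·0.4000 - (-4)·0.4444) / (9) = 0.8864
Iteration 3:
  x1 = (2 - (1)·0.6124 - (1)·0.8864) / (5) = 0.1002
  x2 = (4 - (4)·0.1556 - (-4)·0.8864) / (9) = 0.7692
  x3 = (7 - (2)·0.1556 - (-4)·0.6124) / (9) = 1.0154
Residual b − A·x = (-0.2856, 0.7380, 0.7378)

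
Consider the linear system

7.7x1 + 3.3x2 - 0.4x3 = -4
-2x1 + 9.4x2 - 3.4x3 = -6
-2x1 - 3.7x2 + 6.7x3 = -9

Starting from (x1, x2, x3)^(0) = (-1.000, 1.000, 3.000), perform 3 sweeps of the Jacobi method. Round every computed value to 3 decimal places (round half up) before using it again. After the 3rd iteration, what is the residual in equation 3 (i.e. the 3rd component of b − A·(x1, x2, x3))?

Iteration 1:
  x1 = (-4 - (3.3)·1.000 - (-0.4)·3.000) / (7.7) = -0.792
  x2 = (-6 - (-2)·-1.000 - (-3.4)·3.000) / (9.4) = 0.234
  x3 = (-9 - (-2)·-1.000 - (-3.7)·1.000) / (6.7) = -1.090
Iteration 2:
  x1 = (-4 - (3.3)·0.234 - (-0.4)·-1.090) / (7.7) = -0.676
  x2 = (-6 - (-2)·-0.792 - (-3.4)·-1.090) / (9.4) = -1.201
  x3 = (-9 - (-2)·-0.792 - (-3.7)·0.234) / (6.7) = -1.450
Iteration 3:
  x1 = (-4 - (3.3)·-1.201 - (-0.4)·-1.450) / (7.7) = -0.080
  x2 = (-6 - (-2)·-0.676 - (-3.4)·-1.450) / (9.4) = -1.307
  x3 = (-9 - (-2)·-0.676 - (-3.7)·-1.201) / (6.7) = -2.208
Residual b − A·x = (0.046, -1.381, 0.798)

0.798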